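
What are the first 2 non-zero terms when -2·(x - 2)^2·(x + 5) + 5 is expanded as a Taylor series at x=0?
32·x - 35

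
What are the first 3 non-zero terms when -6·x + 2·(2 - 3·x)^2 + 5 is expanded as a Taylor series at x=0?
18·x^2 - 30·x + 13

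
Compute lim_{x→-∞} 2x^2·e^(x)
This is a 0·∞ indeterminate form at x → -∞.
Rewrite the product as 2x^2 / e^(-x) (an ∞/∞ form) and apply L'Hôpital, or use the standard hierarchy e^(|x|) ≫ |x^2| as x → -∞.
The indeterminate product → 0, so the limit = 0.

Final answer: 0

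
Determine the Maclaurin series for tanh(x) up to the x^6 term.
2·x^5/15 - x^3/3 + x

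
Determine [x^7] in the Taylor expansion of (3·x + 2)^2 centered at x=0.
Expand to order 7: (3·x + 2)^2 = 9·x^2 + 12·x + 4 + O(x^8).
The coefficient of x^7 is 0.

Final answer: 0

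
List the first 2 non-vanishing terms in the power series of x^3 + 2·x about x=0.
x^3 + 2·x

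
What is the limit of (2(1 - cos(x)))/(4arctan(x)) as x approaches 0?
Both numerator and denominator → 0 as x → 0; this is a 0/0 indeterminate form.
Expand each to leading order near x = 0: numerator ~ x^2, denominator ~ 4·x.
The limit of the ratio is 0.

Final answer: 0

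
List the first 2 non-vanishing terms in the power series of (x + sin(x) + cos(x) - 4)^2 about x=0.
9 - 12·x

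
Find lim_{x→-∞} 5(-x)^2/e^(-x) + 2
The quotient is an ∞/∞ indeterminate form as x → -∞.
Compare growth rates of the dominant terms (exponentials ≫ polynomials ≫ logarithms), or apply L'Hôpital's rule; the quotient → 0.
Adding the constant: 0 + 2 = 2. Limit = 2.

Final answer: 2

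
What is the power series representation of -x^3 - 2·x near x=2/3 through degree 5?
-44/27 - 10·(x - 2/3)/3 - 2·(x - 2/3)^2 - (x - 2/3)^3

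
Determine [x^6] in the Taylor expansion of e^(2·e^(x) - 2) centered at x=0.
Expand to order 6: e^(2·e^(x) - 2) = 27·x^6/8 + 227·x^5/60 + 47·x^4/12 + 11·x^3/3 + 3·x^2 + 2·x + 1 + O(x^7).
The coefficient of x^6 is 27/8.

Final answer: 27/8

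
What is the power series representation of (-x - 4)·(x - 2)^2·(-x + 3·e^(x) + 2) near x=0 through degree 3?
5·x^3 + 28·x - 80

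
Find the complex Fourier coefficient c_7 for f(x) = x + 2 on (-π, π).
Compute the real Fourier coefficients first: a_7 = 0, b_7 = 2/7.
Then c_7 = (a_7 − i·b_7)/2 = -i/7.

Final answer: -i/7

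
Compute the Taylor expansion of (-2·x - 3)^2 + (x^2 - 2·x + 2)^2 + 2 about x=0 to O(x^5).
x^4 - 4·x^3 + 12·x^2 + 4·x + 15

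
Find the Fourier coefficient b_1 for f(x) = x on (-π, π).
b_1 = (1/π) ∫_{-π}^{π} f(x)·sin(1x) dx.
Evaluate the integral (use parity and integration by parts as needed): b_1 = 2.

Final answer: 2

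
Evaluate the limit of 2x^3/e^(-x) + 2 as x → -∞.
The quotient is an ∞/∞ indeterminate form as x → -∞.
Compare growth rates of the dominant terms (exponentials ≫ polynomials ≫ logarithms), or apply L'Hôpital's rule; the quotient → 0.
Adding the constant: 0 + 2 = 2. Limit = 2.

Final answer: 2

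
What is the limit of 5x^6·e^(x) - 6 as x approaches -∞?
The product is a 0·∞ indeterminate form at x → -∞.
Rewrite the product as 5x^6 / e^(-x) (an ∞/∞ form) and apply L'Hôpital, or use the standard hierarchy e^(|x|) ≫ |x^6| as x → -∞.
The indeterminate product → 0, so the limit = -6.

Final answer: -6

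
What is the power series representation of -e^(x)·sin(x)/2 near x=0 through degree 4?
-x^3/6 - x^2/2 - x/2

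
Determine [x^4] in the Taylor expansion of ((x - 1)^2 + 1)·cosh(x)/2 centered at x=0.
Expand to order 4: ((x - 1)^2 + 1)·cosh(x)/2 = 7·x^4/24 - x^3/2 + x^2 - x + 1 + O(x^5).
The coefficient of x^4 is 7/24.

Final answer: 7/24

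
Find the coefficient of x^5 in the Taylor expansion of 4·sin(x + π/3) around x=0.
Expand to order 5: 4·sin(x + π/3) = x^5/60 + √(3)·x^4/12 - x^3/3 - √(3)·x^2 + 2·x + 2·√(3) + O(x^6).
The coefficient of x^5 is 1/60.

Final answer: 1/60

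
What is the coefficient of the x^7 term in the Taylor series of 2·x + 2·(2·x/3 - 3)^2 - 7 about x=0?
Expand to order 7: 2·x + 2·(2·x/3 - 3)^2 - 7 = 8·x^2/9 - 6·x + 11 + O(x^8).
The coefficient of x^7 is 0.

Final answer: 0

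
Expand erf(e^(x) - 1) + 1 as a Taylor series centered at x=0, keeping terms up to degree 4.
-11·x^4/(12·√(π)) - x^3/(3·√(π)) + x^2/√(π) + 2·x/√(π) + 1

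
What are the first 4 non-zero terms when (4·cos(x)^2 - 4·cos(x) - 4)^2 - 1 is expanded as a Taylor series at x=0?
-148·x^6/45 - 16·x^4/3 + 16·x^2 + 15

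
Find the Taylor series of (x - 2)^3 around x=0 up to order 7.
x^3 - 6·x^2 + 12·x - 8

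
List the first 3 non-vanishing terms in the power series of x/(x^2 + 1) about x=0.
x^5 - x^3 + x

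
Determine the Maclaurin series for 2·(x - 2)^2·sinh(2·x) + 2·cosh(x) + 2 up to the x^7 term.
232·x^7/315 - 767·x^6/360 + 24·x^5/5 - 127·x^4/12 + 44·x^3/3 - 15·x^2 + 16·x + 4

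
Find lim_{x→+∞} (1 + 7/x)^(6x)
As x → +∞: write (1 + 7/x)^(6x) = ((1 + 7/x)^x)^6 → (e^7)^6 = e^42.
Limit = e^(42).

Final answer: e^(42)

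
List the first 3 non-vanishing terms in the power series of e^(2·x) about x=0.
2·x^2 + 2·x + 1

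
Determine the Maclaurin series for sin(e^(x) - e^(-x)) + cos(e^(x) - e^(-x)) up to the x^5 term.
-23·x^5/60 - x^3 - 2·x^2 + 2·x + 1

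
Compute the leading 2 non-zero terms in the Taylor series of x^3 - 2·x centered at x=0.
x^3 - 2·x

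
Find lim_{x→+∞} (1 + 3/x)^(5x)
As x → +∞: write (1 + 3/x)^(5x) = ((1 + 3/x)^x)^5 → (e^3)^5 = e^15.
Limit = e^(15).

Final answer: e^(15)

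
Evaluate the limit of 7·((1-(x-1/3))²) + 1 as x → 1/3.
Direct substitution at x = 1/3 gives 8.

Final answer: 8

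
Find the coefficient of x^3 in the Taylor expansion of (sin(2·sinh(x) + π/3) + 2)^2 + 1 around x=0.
Expand to order 3: (sin(2·sinh(x) + π/3) + 2)^2 + 1 = x^3·(√(3)/2 + 2)^2·(-2·√(3)/(√(3)/2 + 2)^2 - 1/(√(3)/2 + 2)) + x^2·(√(3)/2 + 2)^2·(-2·√(3)/(√(3)/2 + 2) + (√(3)/2 + 2)^(-2)) + x·(√(3) + 4) + 1 + (√(3)/2 + 2)^2 + O(x^4).
The coefficient of x^3 is (√(3)/2 + 2)^2·(-2·√(3)/(√(3)/2 + 2)^2 - 1/(√(3)/2 + 2)).

Final answer: (√(3)/2 + 2)^2·(-2·√(3)/(√(3)/2 + 2)^2 - 1/(√(3)/2 + 2))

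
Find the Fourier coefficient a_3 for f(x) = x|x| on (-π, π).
a_3 = (1/π) ∫_{-π}^{π} f(x)·cos(3x) dx.
Evaluate the integral (use parity and integration by parts as needed): a_3 = 0.

Final answer: 0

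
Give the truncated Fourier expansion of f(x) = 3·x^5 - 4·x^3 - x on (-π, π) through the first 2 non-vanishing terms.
(-128·π^2 + 6·π^4 + 766)·sin(x) + (-3·π^4 - 55/2 + 19·π^2)·sin(2·x)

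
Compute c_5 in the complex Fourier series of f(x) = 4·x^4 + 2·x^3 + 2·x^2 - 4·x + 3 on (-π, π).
Compute the real Fourier coefficients first: a_5 = -32·π^2/25 - 8/625, b_5 = -224/125 + 4·π^2/5.
Then c_5 = (a_5 − i·b_5)/2 = -16·π^2/25 - 4/625 - 2·i·π^2/5 + 112·i/125.

Final answer: -16·π^2/25 - 4/625 - 2·i·π^2/5 + 112·i/125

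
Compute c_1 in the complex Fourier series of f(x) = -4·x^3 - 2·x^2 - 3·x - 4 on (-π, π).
Compute the real Fourier coefficients first: a_1 = 8, b_1 = 42 - 8·π^2.
Then c_1 = (a_1 − i·b_1)/2 = 4 - 21·i + 4·i·π^2.

Final answer: 4 - 21·i + 4·i·π^2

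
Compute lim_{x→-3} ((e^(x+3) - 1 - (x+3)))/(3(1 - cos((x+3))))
Both numerator and denominator → 0 as x → -3; this is a 0/0 indeterminate form.
Expand each to leading order near x = -3: numerator ~ (x + 3)^2/2, denominator ~ 3·(x + 3)^2/2.
The limit of the ratio is 1/3.

Final answer: 1/3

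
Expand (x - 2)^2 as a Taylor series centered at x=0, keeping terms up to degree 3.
x^2 - 4·x + 4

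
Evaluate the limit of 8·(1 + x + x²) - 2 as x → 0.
Direct substitution at x = 0 gives 6.

Final answer: 6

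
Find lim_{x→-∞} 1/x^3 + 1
Evaluate the dominant behaviour as x → -∞; each term tends to a finite value or vanishes.
Limit = 1.

Final answer: 1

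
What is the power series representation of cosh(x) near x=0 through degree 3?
x^2/2 + 1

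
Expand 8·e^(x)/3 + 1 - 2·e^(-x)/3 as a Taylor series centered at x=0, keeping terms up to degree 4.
x^4/12 + 5·x^3/9 + x^2 + 10·x/3 + 3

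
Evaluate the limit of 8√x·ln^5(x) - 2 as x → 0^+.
The product is a 0·∞ indeterminate form at x → 0⁺.
Rewrite the product as 8·ln^5(x) / x^(-1/2) and apply L'Hôpital, or use the standard hierarchy x^(-1/2) ≫ |ln x|^5 as x → 0⁺.
The indeterminate product → 0, so the limit = -2.

Final answer: -2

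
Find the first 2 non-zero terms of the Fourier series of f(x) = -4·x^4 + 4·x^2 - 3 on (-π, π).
(-208 + 32·π^2)·cos(x) - 4·π^4/5 - 3 + 4·π^2/3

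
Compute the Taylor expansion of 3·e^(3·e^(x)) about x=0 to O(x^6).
933·x^5·e^(3)/20 + 309·x^4·e^(3)/8 + 57·x^3·e^(3)/2 + 18·x^2·e^(3) + 9·x·e^(3) + 3·e^(3)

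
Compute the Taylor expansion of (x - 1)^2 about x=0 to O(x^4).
x^2 - 2·x + 1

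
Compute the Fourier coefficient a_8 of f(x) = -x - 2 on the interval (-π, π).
a_8 = (1/π) ∫_{-π}^{π} f(x)·cos(8x) dx.
Evaluate the integral (use parity and integration by parts as needed): a_8 = 0.

Final answer: 0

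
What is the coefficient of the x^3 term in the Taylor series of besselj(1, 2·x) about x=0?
Expand to order 3: besselj(1, 2·x) = -x^3/2 + x + O(x^4).
The coefficient of x^3 is -1/2.

Final answer: -1/2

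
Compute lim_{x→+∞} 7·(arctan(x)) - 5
Evaluate the dominant behaviour as x → +∞; each term tends to a finite value or vanishes.
Limit = -5 + 7·π/2.

Final answer: -5 + 7·π/2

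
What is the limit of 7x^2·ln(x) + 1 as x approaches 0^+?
The product is a 0·∞ indeterminate form at x → 0⁺.
Rewrite the product as 7·ln(x) / x^(-2) and apply L'Hôpital, or use the standard hierarchy x^(-2) ≫ |ln x| as x → 0⁺.
The indeterminate product → 0, so the limit = 1.

Final answer: 1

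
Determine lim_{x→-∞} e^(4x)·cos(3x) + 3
Evaluate the dominant behaviour as x → -∞; each term tends to a finite value or vanishes.
Limit = 3.

Final answer: 3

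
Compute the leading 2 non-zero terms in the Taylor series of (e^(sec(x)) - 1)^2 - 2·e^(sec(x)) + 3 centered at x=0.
x^2·(-e + e·(-1 + e)) - 2·e + (-1 + e)^2 + 3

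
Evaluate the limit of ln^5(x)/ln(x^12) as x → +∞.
This is an ∞/∞ indeterminate form as x → +∞.
Write ln(x^12) = 12·ln(x), reducing the quotient to ln^4(x)/12 → ∞.
Limit = ∞.

Final answer: ∞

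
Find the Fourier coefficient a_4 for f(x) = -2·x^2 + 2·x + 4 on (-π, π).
a_4 = (1/π) ∫_{-π}^{π} f(x)·cos(4x) dx.
Evaluate the integral (use parity and integration by parts as needed): a_4 = -1/2.

Final answer: -1/2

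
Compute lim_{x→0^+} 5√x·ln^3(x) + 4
The product is a 0·∞ indeterminate form at x → 0⁺.
Rewrite the product as 5·ln^3(x) / x^(-1/2) and apply L'Hôpital, or use the standard hierarchy x^(-1/2) ≫ |ln x|^3 as x → 0⁺.
The indeterminate product → 0, so the limit = 4.

Final answer: 4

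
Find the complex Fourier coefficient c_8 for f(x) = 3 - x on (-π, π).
Compute the real Fourier coefficients first: a_8 = 0, b_8 = 1/4.
Then c_8 = (a_8 − i·b_8)/2 = -i/8.

Final answer: -i/8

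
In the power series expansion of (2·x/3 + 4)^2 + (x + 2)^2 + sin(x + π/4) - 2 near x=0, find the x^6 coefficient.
Expand to order 6: (2·x/3 + 4)^2 + (x + 2)^2 + sin(x + π/4) - 2 = -√(2)·x^6/1440 + √(2)·x^5/240 + √(2)·x^4/48 - √(2)·x^3/12 + x^2·(13/9 - √(2)/4) + x·(√(2)/2 + 28/3) + √(2)/2 + 18 + O(x^7).
The coefficient of x^6 is -√(2)/1440.

Final answer: -√(2)/1440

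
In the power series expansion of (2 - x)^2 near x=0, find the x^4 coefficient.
Expand to order 4: (2 - x)^2 = x^2 - 4·x + 4 + O(x^5).
The coefficient of x^4 is 0.

Final answer: 0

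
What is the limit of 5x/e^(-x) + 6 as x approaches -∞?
The quotient is an ∞/∞ indeterminate form as x → -∞.
Compare growth rates of the dominant terms (exponentials ≫ polynomials ≫ logarithms), or apply L'Hôpital's rule; the quotient → 0.
Adding the constant: 0 + 6 = 6. Limit = 6.

Final answer: 6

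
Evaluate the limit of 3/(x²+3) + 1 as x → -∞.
Evaluate the dominant behaviour as x → -∞; each term tends to a finite value or vanishes.
Limit = 1.

Final answer: 1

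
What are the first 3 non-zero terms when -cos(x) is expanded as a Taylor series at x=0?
-x^4/24 + x^2/2 - 1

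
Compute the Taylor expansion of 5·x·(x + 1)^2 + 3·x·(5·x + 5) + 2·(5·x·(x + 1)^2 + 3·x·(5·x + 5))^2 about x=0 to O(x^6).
500·x^5 + 1650·x^4 + 2005·x^3 + 825·x^2 + 20·x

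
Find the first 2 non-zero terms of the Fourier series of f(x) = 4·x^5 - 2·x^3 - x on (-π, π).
(-164·π^2 + 8·π^4 + 982)·sin(x) + (-4·π^4 - 32 + 22·π^2)·sin(2·x)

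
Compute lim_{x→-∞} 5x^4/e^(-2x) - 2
The quotient is an ∞/∞ indeterminate form as x → -∞.
Compare growth rates of the dominant terms (exponentials ≫ polynomials ≫ logarithms), or apply L'Hôpital's rule; the quotient → 0.
Adding the constant: 0 - 2 = -2. Limit = -2.

Final answer: -2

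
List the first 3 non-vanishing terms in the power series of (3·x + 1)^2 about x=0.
9·x^2 + 6·x + 1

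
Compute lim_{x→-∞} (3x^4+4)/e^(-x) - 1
The quotient is an ∞/∞ indeterminate form as x → -∞.
Compare growth rates of the dominant terms (exponentials ≫ polynomials ≫ logarithms), or apply L'Hôpital's rule; the quotient → 0.
Adding the constant: 0 - 1 = -1. Limit = -1.

Final answer: -1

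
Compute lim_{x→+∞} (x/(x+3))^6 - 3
As x → +∞: x/(x+3) = 1/(1 + 3/x) → 1, and the 6th power of a limit-1 base also → 1; with the additive constant, 1 - 3 = -2.
Limit = -2.

Final answer: -2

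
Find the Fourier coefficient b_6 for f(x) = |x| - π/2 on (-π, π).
b_6 = (1/π) ∫_{-π}^{π} f(x)·sin(6x) dx.
Evaluate the integral (use parity and integration by parts as needed): b_6 = 0.

Final answer: 0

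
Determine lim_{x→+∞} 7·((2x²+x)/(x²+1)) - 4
Evaluate the dominant behaviour as x → +∞; each term tends to a finite value or vanishes.
Limit = 10.

Final answer: 10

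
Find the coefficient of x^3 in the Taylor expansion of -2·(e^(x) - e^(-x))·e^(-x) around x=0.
Expand to order 3: -2·(e^(x) - e^(-x))·e^(-x) = -8·x^3/3 + 4·x^2 - 4·x + O(x^4).
The coefficient of x^3 is -8/3.

Final answer: -8/3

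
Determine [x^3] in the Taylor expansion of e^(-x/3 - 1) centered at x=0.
Expand to order 3: e^(-x/3 - 1) = -x^3·e^(-1)/162 + x^2·e^(-1)/18 - x·e^(-1)/3 + e^(-1) + O(x^4).
The coefficient of x^3 is -e^(-1)/162.

Final answer: -e^(-1)/162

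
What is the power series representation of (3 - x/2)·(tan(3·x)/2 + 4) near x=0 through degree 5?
243·x^5/5 - 9·x^4/4 + 27·x^3/2 - 3·x^2/4 + 5·x/2 + 12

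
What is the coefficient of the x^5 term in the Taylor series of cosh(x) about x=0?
Expand to order 5: cosh(x) = x^4/24 + x^2/2 + 1 + O(x^6).
The coefficient of x^5 is 0.

Final answer: 0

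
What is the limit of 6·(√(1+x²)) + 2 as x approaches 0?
Direct substitution at x = 0 gives 8.

Final answer: 8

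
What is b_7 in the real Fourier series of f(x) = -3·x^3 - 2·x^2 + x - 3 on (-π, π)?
b_7 = (1/π) ∫_{-π}^{π} f(x)·sin(7x) dx.
Evaluate the integral (use parity and integration by parts as needed): b_7 = 134/343 - 6·π^2/7.

Final answer: 134/343 - 6·π^2/7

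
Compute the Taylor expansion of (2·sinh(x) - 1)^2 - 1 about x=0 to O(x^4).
-2·x^3/3 + 4·x^2 - 4·x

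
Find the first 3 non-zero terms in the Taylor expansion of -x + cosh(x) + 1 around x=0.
x^2/2 - x + 2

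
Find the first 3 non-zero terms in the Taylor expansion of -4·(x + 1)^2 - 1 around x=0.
-4·x^2 - 8·x - 5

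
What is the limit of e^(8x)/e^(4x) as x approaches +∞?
This is an ∞/∞ indeterminate form as x → +∞.
Rewrite e^(8x)/e^(4x) = e^((8−4)x) = e^(4x); the exponent coefficient is 4 > 0 so e^(4x) → ∞.
Limit = ∞.

Final answer: ∞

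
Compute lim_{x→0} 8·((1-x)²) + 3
Direct substitution at x = 0 gives 11.

Final answer: 11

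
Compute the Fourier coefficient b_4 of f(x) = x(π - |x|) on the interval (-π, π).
b_4 = (1/π) ∫_{-π}^{π} f(x)·sin(4x) dx.
Evaluate the integral (use parity and integration by parts as needed): b_4 = 0.

Final answer: 0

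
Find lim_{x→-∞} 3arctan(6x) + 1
Evaluate the dominant behaviour as x → -∞; each term tends to a finite value or vanishes.
Limit = 1 - 3·π/2.

Final answer: 1 - 3·π/2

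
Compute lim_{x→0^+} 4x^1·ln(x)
This is a 0·∞ indeterminate form at x → 0⁺.
Rewrite the product as 4·ln(x) / x^(-1) and apply L'Hôpital, or use the standard hierarchy x^(-1) ≫ |ln x| as x → 0⁺.
The indeterminate product → 0, so the limit = 0.

Final answer: 0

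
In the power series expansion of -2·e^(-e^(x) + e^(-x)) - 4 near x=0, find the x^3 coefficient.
Expand to order 3: -2·e^(-e^(x) + e^(-x)) - 4 = 10·x^3/3 - 4·x^2 + 4·x - 6 + O(x^4).
The coefficient of x^3 is 10/3.

Final answer: 10/3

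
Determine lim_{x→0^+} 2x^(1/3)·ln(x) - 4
The product is a 0·∞ indeterminate form at x → 0⁺.
Rewrite the product as 2·ln(x) / x^(-1/3) and apply L'Hôpital, or use the standard hierarchy x^(-1/3) ≫ |ln x| as x → 0⁺.
The indeterminate product → 0, so the limit = -4.

Final answer: -4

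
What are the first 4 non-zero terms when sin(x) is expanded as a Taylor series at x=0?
-x^7/5040 + x^5/120 - x^3/6 + x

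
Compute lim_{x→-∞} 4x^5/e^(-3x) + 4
The quotient is an ∞/∞ indeterminate form as x → -∞.
Compare growth rates of the dominant terms (exponentials ≫ polynomials ≫ logarithms), or apply L'Hôpital's rule; the quotient → 0.
Adding the constant: 0 + 4 = 4. Limit = 4.

Final answer: 4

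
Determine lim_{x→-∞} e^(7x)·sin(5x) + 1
Evaluate the dominant behaviour as x → -∞; each term tends to a finite value or vanishes.
Limit = 1.

Final answer: 1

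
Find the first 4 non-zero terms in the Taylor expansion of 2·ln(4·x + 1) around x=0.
-128·x^4 + 128·x^3/3 - 16·x^2 + 8·x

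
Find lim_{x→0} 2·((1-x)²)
Direct substitution at x = 0 gives 2.

Final answer: 2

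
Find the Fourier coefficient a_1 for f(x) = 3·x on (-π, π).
a_1 = (1/π) ∫_{-π}^{π} f(x)·cos(1x) dx.
Evaluate the integral (use parity and integration by parts as needed): a_1 = 0.

Final answer: 0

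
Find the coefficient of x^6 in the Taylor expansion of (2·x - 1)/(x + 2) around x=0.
Expand to order 6: (2·x - 1)/(x + 2) = -5·x^6/128 + 5·x^5/64 - 5·x^4/32 + 5·x^3/16 - 5·x^2/8 + 5·x/4 - 1/2 + O(x^7).
The coefficient of x^6 is -5/128.

Final answer: -5/128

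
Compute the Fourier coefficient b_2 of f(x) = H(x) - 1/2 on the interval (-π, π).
b_2 = (1/π) ∫_{-π}^{π} f(x)·sin(2x) dx.
Evaluate the integral (use parity and integration by parts as needed): b_2 = 0.

Final answer: 0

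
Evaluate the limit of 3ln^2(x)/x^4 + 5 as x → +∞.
The quotient is an ∞/∞ indeterminate form as x → +∞.
The polynomial denominator x^4 dominates the logarithmic numerator (any positive power of x ≫ ln^2(x) as x → ∞), so the quotient → 0.
Adding the constant: 0 + 5 = 5. Limit = 5.

Final answer: 5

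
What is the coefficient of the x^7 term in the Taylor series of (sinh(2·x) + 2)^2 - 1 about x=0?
Expand to order 7: (sinh(2·x) + 2)^2 - 1 = 32·x^7/315 + 128·x^6/45 + 16·x^5/15 + 16·x^4/3 + 16·x^3/3 + 4·x^2 + 8·x + 3 + O(x^8).
The coefficient of x^7 is 32/315.

Final answer: 32/315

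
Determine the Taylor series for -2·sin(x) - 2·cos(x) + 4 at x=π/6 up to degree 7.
-√(3) + 3 + (1 - √(3))·(x - π/6) + (1/2 + √(3)/2)·(x - π/6)^2 + (-1/6 + √(3)/6)·(x - π/6)^3 + (-√(3)/24 - 1/24)·(x - π/6)^4 + (1/120 - √(3)/120)·(x - π/6)^5 + (1/720 + √(3)/720)·(x - π/6)^6 + (-1/5040 + √(3)/5040)·(x - π/6)^7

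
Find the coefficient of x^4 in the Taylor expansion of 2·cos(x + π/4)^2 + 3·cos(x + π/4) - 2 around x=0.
Expand to order 4: 2·cos(x + π/4)^2 + 3·cos(x + π/4) - 2 = √(2)·x^4/16 + x^3·(√(2)/4 + 4/3) - 3·√(2)·x^2/4 + x·(-3·√(2)/2 - 2) - 1 + 3·√(2)/2 + O(x^5).
The coefficient of x^4 is √(2)/16.

Final answer: √(2)/16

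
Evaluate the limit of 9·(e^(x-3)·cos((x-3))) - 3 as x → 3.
Direct substitution at x = 3 gives 6.

Final answer: 6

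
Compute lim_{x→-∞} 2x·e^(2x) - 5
The product is a 0·∞ indeterminate form at x → -∞.
Rewrite the product as 2x / e^(-2x) (an ∞/∞ form) and apply L'Hôpital, or use the standard hierarchy e^(2|x|) ≫ |x| as x → -∞.
The indeterminate product → 0, so the limit = -5.

Final answer: -5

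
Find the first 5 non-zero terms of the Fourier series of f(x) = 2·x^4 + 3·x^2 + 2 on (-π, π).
(84 - 16·π^2)·cos(x) + (-3 + 4·π^2)·cos(2·x) + (-16·π^2/9 - 4/27)·cos(3·x) + (3/8 + π^2)·cos(4·x) + 2 + π^2 + 2·π^4/5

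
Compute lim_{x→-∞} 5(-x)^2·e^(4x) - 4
The product is a 0·∞ indeterminate form at x → -∞.
Rewrite the product as 5(-x)^2 / e^(-4x) (an ∞/∞ form) and apply L'Hôpital, or use the standard hierarchy e^(4|x|) ≫ |(-x)^2| as x → -∞.
The indeterminate product → 0, so the limit = -4.

Final answer: -4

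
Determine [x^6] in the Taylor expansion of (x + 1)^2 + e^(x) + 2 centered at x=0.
Expand to order 6: (x + 1)^2 + e^(x) + 2 = x^6/720 + x^5/120 + x^4/24 + x^3/6 + 3·x^2/2 + 3·x + 4 + O(x^7).
The coefficient of x^6 is 1/720.

Final answer: 1/720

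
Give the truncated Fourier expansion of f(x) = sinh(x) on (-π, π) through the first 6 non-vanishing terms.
sin(x)·sinh(π)/π - 4·sin(2·x)·sinh(π)/(5·π) + 3·sin(3·x)·sinh(π)/(5·π) - 8·sin(4·x)·sinh(π)/(17·π) + 5·sin(5·x)·sinh(π)/(13·π) - 12·sin(6·x)·sinh(π)/(37·π)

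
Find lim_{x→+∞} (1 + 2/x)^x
As x → +∞: this is the defining limit (1 + 2/x)^x → e^2.
Limit = e^(2).

Final answer: e^(2)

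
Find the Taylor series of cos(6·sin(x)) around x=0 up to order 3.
1 - 18·x^2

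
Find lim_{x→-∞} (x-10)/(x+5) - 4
Evaluate the dominant behaviour as x → -∞; each term tends to a finite value or vanishes.
Limit = -3.

Final answer: -3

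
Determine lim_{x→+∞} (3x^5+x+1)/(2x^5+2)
This is an ∞/∞ indeterminate form as x → +∞.
Divide numerator and denominator by x^5 and let the lower-order terms vanish; the leading terms give 3/2.
Limit = 3/2.

Final answer: 3/2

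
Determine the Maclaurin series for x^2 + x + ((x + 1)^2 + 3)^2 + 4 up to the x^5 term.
x^4 + 4·x^3 + 13·x^2 + 17·x + 20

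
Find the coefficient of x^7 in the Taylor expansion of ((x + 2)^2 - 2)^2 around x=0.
Expand to order 7: ((x + 2)^2 - 2)^2 = x^4 + 8·x^3 + 20·x^2 + 16·x + 4 + O(x^8).
The coefficient of x^7 is 0.

Final answer: 0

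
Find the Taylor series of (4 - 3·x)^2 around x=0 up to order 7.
9·x^2 - 24·x + 16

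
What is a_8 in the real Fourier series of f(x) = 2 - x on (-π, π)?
a_8 = (1/π) ∫_{-π}^{π} f(x)·cos(8x) dx.
Evaluate the integral (use parity and integration by parts as needed): a_8 = 0.

Final answer: 0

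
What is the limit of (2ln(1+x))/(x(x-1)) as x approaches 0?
Both numerator and denominator → 0 as x → 0; this is a 0/0 indeterminate form.
Expand each to leading order near x = 0: numerator ~ 2·x, denominator ~ -x.
The limit of the ratio is -2.

Final answer: -2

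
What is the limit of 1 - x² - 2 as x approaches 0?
Direct substitution at x = 0 gives -1.

Final answer: -1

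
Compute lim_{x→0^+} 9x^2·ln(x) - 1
The product is a 0·∞ indeterminate form at x → 0⁺.
Rewrite the product as 9·ln(x) / x^(-2) and apply L'Hôpital, or use the standard hierarchy x^(-2) ≫ |ln x| as x → 0⁺.
The indeterminate product → 0, so the limit = -1.

Final answer: -1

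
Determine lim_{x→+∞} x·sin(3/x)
As x → +∞: let u = 3/x → 0⁺; then x·sin(3/x) = 3·sin(u)/u → 3·1 = 3.
Limit = 3.

Final answer: 3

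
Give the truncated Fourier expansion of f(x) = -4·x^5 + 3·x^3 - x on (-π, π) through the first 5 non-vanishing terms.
(-998 - 8·π^4 + 166·π^2)·sin(x) + (-23·π^2 + 71/2 + 4·π^4)·sin(2·x) + (-8·π^4/3 - 482/81 + 214·π^2/27)·sin(3·x) + (-4·π^2 + 2 + 2·π^4)·sin(4·x) + (-8·π^4/5 - 622/625 + 62·π^2/25)·sin(5·x)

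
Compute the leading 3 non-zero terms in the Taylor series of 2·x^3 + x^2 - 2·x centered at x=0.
2·x^3 + x^2 - 2·x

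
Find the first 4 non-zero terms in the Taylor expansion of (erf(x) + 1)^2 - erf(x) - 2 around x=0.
-2·x^3/(3·√(π)) + 4·x^2/π + 2·x/√(π) - 1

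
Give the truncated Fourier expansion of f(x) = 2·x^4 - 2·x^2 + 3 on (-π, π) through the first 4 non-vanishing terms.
(104 - 16·π^2)·cos(x) + (-8 + 4·π^2)·cos(2·x) + (56/27 - 16·π^2/9)·cos(3·x) - 2·π^2/3 + 3 + 2·π^4/5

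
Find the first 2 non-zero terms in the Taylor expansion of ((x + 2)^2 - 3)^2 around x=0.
8·x + 1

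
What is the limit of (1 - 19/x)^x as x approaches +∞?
As x → +∞: this is the defining limit (1 - 19/x)^x → e^(-19).
Limit = e^(-19).

Final answer: e^(-19)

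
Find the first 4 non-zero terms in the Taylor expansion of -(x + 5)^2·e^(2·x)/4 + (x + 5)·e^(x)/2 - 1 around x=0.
-79·x^3/6 - 16·x^2 - 12·x - 19/4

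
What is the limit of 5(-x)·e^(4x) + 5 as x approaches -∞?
The product is a 0·∞ indeterminate form at x → -∞.
Rewrite the product as 5(-x) / e^(-4x) (an ∞/∞ form) and apply L'Hôpital, or use the standard hierarchy e^(4|x|) ≫ |(-x)| as x → -∞.
The indeterminate product → 0, so the limit = 5.

Final answer: 5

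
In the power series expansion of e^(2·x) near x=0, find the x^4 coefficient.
Expand to order 4: e^(2·x) = 2·x^4/3 + 4·x^3/3 + 2·x^2 + 2·x + 1 + O(x^5).
The coefficient of x^4 is 2/3.

Final answer: 2/3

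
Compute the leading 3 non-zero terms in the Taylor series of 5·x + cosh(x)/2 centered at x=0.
x^2/4 + 5·x + 1/2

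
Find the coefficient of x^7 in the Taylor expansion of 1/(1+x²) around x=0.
Expand to order 7: 1/(1+x²) = -x^6 + x^4 - x^2 + 1 + O(x^8).
The coefficient of x^7 is 0.

Final answer: 0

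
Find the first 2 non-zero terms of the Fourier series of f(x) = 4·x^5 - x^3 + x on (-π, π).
(-162·π^2 + 8·π^4 + 974)·sin(x) + (-4·π^4 - 65/2 + 21·π^2)·sin(2·x)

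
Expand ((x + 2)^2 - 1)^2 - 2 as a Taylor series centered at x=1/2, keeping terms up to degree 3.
409/16 + 105·(x - 1/2)/2 + 71·(x - 1/2)^2/2 + 10·(x - 1/2)^3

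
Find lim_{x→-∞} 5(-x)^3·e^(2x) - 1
The product is a 0·∞ indeterminate form at x → -∞.
Rewrite the product as 5(-x)^3 / e^(-2x) (an ∞/∞ form) and apply L'Hôpital, or use the standard hierarchy e^(2|x|) ≫ |(-x)^3| as x → -∞.
The indeterminate product → 0, so the limit = -1.

Final answer: -1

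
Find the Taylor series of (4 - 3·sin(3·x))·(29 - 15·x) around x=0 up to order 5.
-7047·x^5/40 - 405·x^4/2 + 783·x^3/2 + 135·x^2 - 321·x + 116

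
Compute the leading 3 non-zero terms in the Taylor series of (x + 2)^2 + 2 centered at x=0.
x^2 + 4·x + 6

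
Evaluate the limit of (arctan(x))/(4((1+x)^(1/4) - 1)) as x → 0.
Both numerator and denominator → 0 as x → 0; this is a 0/0 indeterminate form.
Expand each to leading order near x = 0: numerator ~ x, denominator ~ x.
The limit of the ratio is 1.

Final answer: 1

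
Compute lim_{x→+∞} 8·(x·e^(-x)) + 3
Evaluate the dominant behaviour as x → +∞; each term tends to a finite value or vanishes.
Limit = 3.

Final answer: 3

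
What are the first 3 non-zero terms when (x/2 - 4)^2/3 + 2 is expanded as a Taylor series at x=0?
x^2/12 - 4·x/3 + 22/3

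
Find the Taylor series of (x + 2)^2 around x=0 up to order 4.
x^2 + 4·x + 4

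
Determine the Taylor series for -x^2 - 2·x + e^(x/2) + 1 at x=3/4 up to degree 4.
-17/16 + e^(3/8) + (-7/2 + e^(3/8)/2)·(x - 3/4) + (-1 + e^(3/8)/8)·(x - 3/4)^2 + e^(3/8)·(x - 3/4)^3/48 + e^(3/8)·(x - 3/4)^4/384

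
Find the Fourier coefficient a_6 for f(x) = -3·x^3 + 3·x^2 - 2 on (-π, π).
a_6 = (1/π) ∫_{-π}^{π} f(x)·cos(6x) dx.
Evaluate the integral (use parity and integration by parts as needed): a_6 = 1/3.

Final answer: 1/3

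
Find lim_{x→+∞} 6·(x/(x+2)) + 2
Evaluate the dominant behaviour as x → +∞; each term tends to a finite value or vanishes.
Limit = 8.

Final answer: 8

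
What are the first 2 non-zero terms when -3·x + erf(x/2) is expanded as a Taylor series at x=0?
-x^3/(12·√(π)) + x·(-3 + 1/√(π))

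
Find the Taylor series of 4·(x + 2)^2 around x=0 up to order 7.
4·x^2 + 16·x + 16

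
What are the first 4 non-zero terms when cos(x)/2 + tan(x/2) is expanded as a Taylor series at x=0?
x^3/24 - x^2/4 + x/2 + 1/2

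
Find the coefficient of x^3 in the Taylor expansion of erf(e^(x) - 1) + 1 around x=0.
Expand to order 3: erf(e^(x) - 1) + 1 = -x^3/(3·√(π)) + x^2/√(π) + 2·x/√(π) + 1 + O(x^4).
The coefficient of x^3 is -1/(3·√(π)).

Final answer: -1/(3·√(π))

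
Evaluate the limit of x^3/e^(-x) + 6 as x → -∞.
The quotient is an ∞/∞ indeterminate form as x → -∞.
Compare growth rates of the dominant terms (exponentials ≫ polynomials ≫ logarithms), or apply L'Hôpital's rule; the quotient → 0.
Adding the constant: 0 + 6 = 6. Limit = 6.

Final answer: 6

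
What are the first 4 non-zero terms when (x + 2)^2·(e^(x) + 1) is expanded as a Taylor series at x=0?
11·x^3/3 + 8·x^2 + 12·x + 8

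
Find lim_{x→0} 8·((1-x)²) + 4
Direct substitution at x = 0 gives 12.

Final answer: 12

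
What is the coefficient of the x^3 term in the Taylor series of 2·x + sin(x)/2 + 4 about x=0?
Expand to order 3: 2·x + sin(x)/2 + 4 = -x^3/12 + 5·x/2 + 4 + O(x^4).
The coefficient of x^3 is -1/12.

Final answer: -1/12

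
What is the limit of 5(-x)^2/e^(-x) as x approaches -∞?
This is an ∞/∞ indeterminate form as x → -∞.
Compare growth rates of the dominant terms (exponentials ≫ polynomials ≫ logarithms), or apply L'Hôpital's rule; the quotient → 0.
Limit = 0.

Final answer: 0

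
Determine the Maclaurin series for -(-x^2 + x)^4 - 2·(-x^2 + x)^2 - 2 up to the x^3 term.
4·x^3 - 2·x^2 - 2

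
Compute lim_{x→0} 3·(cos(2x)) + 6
Direct substitution at x = 0 gives 9.

Final answer: 9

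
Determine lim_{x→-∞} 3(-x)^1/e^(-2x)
This is an ∞/∞ indeterminate form as x → -∞.
Compare growth rates of the dominant terms (exponentials ≫ polynomials ≫ logarithms), or apply L'Hôpital's rule; the quotient → 0.
Limit = 0.

Final answer: 0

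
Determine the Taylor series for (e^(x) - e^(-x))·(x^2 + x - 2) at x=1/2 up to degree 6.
(5 - 5·e)·e^(-1/2)/4 + (-13 + 3·e)·e^(-1/2)·(x - 1/2)/4 + (13 + 19·e)·e^(-1/2)·(x - 1/2)^2/8 + (-5 + 43·e)·e^(-1/2)·(x - 1/2)^3/24 + (-11 + 75·e)·e^(-1/2)·(x - 1/2)^4/96 + (7 + 23·e)·e^(-1/2)·(x - 1/2)^5/96 + (-67 + 163·e)·e^(-1/2)·(x - 1/2)^6/2880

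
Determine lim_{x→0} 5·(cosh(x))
Direct substitution at x = 0 gives 5.

Final answer: 5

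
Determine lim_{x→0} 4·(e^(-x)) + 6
Direct substitution at x = 0 gives 10.

Final answer: 10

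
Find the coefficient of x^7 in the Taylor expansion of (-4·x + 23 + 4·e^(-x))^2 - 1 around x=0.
Expand to order 7: (-4·x + 23 + 4·e^(-x))^2 - 1 = -307·x^7/630 + 35·x^6/18 - 107·x^5/15 + 71·x^4/3 - 68·x^3 + 172·x^2 - 432·x + 728 + O(x^8).
The coefficient of x^7 is -307/630.

Final answer: -307/630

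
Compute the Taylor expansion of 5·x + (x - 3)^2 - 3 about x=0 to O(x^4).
x^2 - x + 6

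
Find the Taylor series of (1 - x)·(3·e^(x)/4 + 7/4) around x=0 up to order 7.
-x^7/1120 - x^6/192 - x^5/40 - 3·x^4/32 - x^3/4 - 3·x^2/8 - 7·x/4 + 5/2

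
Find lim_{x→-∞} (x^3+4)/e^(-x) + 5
The quotient is an ∞/∞ indeterminate form as x → -∞.
Compare growth rates of the dominant terms (exponentials ≫ polynomials ≫ logarithms), or apply L'Hôpital's rule; the quotient → 0.
Adding the constant: 0 + 5 = 5. Limit = 5.

Final answer: 5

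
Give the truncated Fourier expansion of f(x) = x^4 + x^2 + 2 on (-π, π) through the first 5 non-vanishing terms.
(44 - 8·π^2)·cos(x) + (-2 + 2·π^2)·cos(2·x) + (4/27 - 8·π^2/9)·cos(3·x) + (1/16 + π^2/2)·cos(4·x) + 2 + π^2/3 + π^4/5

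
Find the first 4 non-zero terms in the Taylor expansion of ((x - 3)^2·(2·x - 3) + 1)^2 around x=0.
-1184·x^3 + 2076·x^2 - 1872·x + 676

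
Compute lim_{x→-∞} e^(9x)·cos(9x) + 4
Evaluate the dominant behaviour as x → -∞; each term tends to a finite value or vanishes.
Limit = 4.

Final answer: 4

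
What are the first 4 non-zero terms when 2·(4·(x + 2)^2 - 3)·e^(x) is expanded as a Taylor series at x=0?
85·x^3/3 + 53·x^2 + 58·x + 26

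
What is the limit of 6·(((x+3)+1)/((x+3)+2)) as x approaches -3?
Direct substitution at x = -3 gives 3.

Final answer: 3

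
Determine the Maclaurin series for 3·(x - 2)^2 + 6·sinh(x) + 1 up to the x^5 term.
x^5/20 + x^3 + 3·x^2 - 6·x + 13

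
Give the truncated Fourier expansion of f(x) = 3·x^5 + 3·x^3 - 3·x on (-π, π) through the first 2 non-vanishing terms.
(-114·π^2 + 6·π^4 + 678)·sin(x) + (-3·π^4 - 15 + 12·π^2)·sin(2·x)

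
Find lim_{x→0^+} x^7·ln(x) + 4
The product is a 0·∞ indeterminate form at x → 0⁺.
Rewrite the product as ln(x) / x^(-7) and apply L'Hôpital, or use the standard hierarchy x^(-7) ≫ |ln x| as x → 0⁺.
The indeterminate product → 0, so the limit = 4.

Final answer: 4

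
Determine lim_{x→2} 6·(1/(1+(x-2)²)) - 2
Direct substitution at x = 2 gives 4.

Final answer: 4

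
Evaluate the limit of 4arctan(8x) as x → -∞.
Evaluate the dominant behaviour as x → -∞; each term tends to a finite value or vanishes.
Limit = -2·π.

Final answer: -2·π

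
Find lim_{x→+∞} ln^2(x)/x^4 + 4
The quotient is an ∞/∞ indeterminate form as x → +∞.
The polynomial denominator x^4 dominates the logarithmic numerator (any positive power of x ≫ ln^2(x) as x → ∞), so the quotient → 0.
Adding the constant: 0 + 4 = 4. Limit = 4.

Final answer: 4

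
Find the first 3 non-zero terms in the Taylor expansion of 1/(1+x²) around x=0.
x^4 - x^2 + 1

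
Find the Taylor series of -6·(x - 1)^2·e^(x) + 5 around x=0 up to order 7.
-29·x^7/840 - 19·x^6/120 - 11·x^5/20 - 5·x^4/4 - x^3 + 3·x^2 + 6·x - 1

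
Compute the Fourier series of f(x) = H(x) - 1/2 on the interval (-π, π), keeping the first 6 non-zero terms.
2·sin(x)/π + 2·sin(3·x)/(3·π) + 2·sin(5·x)/(5·π) + 2·sin(7·x)/(7·π) + 2·sin(9·x)/(9·π) + 2·sin(11·x)/(11·π)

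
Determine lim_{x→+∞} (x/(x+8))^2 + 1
As x → +∞: x/(x+8) = 1/(1 + 8/x) → 1, and the 2nd power of a limit-1 base also → 1; with the additive constant, 1 + 1 = 2.
Limit = 2.

Final answer: 2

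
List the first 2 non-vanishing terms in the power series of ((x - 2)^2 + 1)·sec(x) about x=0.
5 - 4·x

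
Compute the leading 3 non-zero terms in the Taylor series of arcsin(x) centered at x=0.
3·x^5/40 + x^3/6 + x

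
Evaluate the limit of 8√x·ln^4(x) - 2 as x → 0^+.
The product is a 0·∞ indeterminate form at x → 0⁺.
Rewrite the product as 8·ln^4(x) / x^(-1/2) and apply L'Hôpital, or use the standard hierarchy x^(-1/2) ≫ |ln x|^4 as x → 0⁺.
The indeterminate product → 0, so the limit = -2.

Final answer: -2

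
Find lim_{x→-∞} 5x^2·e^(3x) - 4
The product is a 0·∞ indeterminate form at x → -∞.
Rewrite the product as 5x^2 / e^(-3x) (an ∞/∞ form) and apply L'Hôpital, or use the standard hierarchy e^(3|x|) ≫ |x^2| as x → -∞.
The indeterminate product → 0, so the limit = -4.

Final answer: -4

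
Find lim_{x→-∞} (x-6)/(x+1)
Evaluate the dominant behaviour as x → -∞; each term tends to a finite value or vanishes.
Limit = 1.

Final answer: 1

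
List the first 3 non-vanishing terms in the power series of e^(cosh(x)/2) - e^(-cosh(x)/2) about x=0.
x^4·(-e^(-1/2)/96 + 5·e^(1/2)/96) + x^2·(e^(-1/2)/4 + e^(1/2)/4) - e^(-1/2) + e^(1/2)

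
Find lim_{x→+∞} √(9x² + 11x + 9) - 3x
As x → +∞: multiply by the conjugate to get (11x+9)/(√(9x²+11x+9)+3x); the denominator ~ 6x, so the limit is 11/6.
Limit = 11/6.

Final answer: 11/6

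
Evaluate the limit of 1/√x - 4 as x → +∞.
Evaluate the dominant behaviour as x → +∞; each term tends to a finite value or vanishes.
Limit = -4.

Final answer: -4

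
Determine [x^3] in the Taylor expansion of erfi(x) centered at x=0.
Expand to order 3: erfi(x) = 2·x^3/(3·√(π)) + 2·x/√(π) + O(x^4).
The coefficient of x^3 is 2/(3·√(π)).

Final answer: 2/(3·√(π))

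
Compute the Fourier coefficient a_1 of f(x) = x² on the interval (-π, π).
a_1 = (1/π) ∫_{-π}^{π} f(x)·cos(1x) dx.
Evaluate the integral (use parity and integration by parts as needed): a_1 = -4.

Final answer: -4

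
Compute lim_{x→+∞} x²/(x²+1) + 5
Evaluate the dominant behaviour as x → +∞; each term tends to a finite value or vanishes.
Limit = 6.

Final answer: 6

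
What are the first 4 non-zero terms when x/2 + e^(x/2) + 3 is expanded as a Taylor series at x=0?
x^3/48 + x^2/8 + x + 4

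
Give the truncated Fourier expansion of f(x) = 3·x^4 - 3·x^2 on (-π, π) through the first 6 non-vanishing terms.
(156 - 24·π^2)·cos(x) + (-12 + 6·π^2)·cos(2·x) + (28/9 - 8·π^2/3)·cos(3·x) + (-21/16 + 3·π^2/2)·cos(4·x) + (444/625 - 24·π^2/25)·cos(5·x) - π^2 + 3·π^4/5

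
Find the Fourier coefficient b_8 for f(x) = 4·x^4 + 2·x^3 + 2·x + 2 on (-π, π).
b_8 = (1/π) ∫_{-π}^{π} f(x)·sin(8x) dx.
Evaluate the integral (use parity and integration by parts as needed): b_8 = -π^2/2 - 29/64.

Final answer: -π^2/2 - 29/64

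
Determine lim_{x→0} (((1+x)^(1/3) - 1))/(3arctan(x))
Both numerator and denominator → 0 as x → 0; this is a 0/0 indeterminate form.
Expand each to leading order near x = 0: numerator ~ x/3, denominator ~ 3·x.
The limit of the ratio is 1/9.

Final answer: 1/9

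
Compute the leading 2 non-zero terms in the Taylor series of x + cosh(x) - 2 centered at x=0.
x - 1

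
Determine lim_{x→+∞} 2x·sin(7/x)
As x → +∞: let u = 7/x → 0⁺; then 2·x·sin(7/x) = 2·7·sin(u)/u → 2·7·1 = 14.
Limit = 14.

Final answer: 14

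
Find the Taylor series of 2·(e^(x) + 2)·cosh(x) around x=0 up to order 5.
4·x^5/15 + 5·x^4/6 + 4·x^3/3 + 4·x^2 + 2·x + 6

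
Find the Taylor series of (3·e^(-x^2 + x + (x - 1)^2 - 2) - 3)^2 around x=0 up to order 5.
x^5·(-3 + 3·e^(-1))^2·(-9·e^(-2)/(4·(-3 + 3·e^(-1))^2) - e^(-1)/(20·(-3 + 3·e^(-1)))) + x^4·(-3 + 3·e^(-1))^2·(e^(-1)/(4·(-3 + 3·e^(-1))) + 21·e^(-2)/(4·(-3 + 3·e^(-1))^2)) + x^3·(-3 + 3·e^(-1))^2·(-9·e^(-2)/(-3 + 3·e^(-1))^2 - e^(-1)/(-3 + 3·e^(-1))) + x^2·(-3 + 3·e^(-1))^2·(3·e^(-1)/(-3 + 3·e^(-1)) + 9·e^(-2)/(-3 + 3·e^(-1))^2) - 6·x·(-3 + 3·e^(-1))·e^(-1) + (-3 + 3·e^(-1))^2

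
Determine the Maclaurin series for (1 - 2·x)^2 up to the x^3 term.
4·x^2 - 4·x + 1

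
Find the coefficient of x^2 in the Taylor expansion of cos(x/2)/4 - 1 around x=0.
Expand to order 2: cos(x/2)/4 - 1 = -x^2/32 - 3/4 + O(x^3).
The coefficient of x^2 is -1/32.

Final answer: -1/32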